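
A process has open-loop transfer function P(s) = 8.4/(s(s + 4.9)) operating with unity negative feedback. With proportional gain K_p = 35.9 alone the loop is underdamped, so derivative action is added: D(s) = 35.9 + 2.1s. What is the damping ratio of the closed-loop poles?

ζ = 0.649

Forward path: (35.9 + 2.1s)·8.4/(s(s+4.9)). The closed-loop characteristic equation is s² + (4.9 + 8.4·2.1)s + 8.4·35.9 = 0.
That is s² + 22.54s + 301.6 = 0, so ω_n = 17.37 rad/s and ζ = 22.54/(2·17.37) = 0.649.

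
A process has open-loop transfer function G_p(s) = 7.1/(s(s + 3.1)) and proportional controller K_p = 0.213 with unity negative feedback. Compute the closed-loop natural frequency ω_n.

1 + K_p·G_p(s) = 0 gives s² + 3.1s + 1.512 = 0.
So ω_n² = 1.512 ⇒ ω_n = 1.23 rad/s, and ζ = 3.1/(2ω_n) = 1.26.

ω_n = 1.23 rad/s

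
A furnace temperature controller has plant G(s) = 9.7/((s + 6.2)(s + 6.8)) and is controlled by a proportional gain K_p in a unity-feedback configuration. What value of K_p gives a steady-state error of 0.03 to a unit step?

K_p = 141

For a type-0 loop with proportional control, e_ss = 1/(1 + K_p·G(0)).
G(0) = 0.2301. Require 1/(1 + K_p·0.2301) = 0.03, so 1 + 0.2301·K_p = 33.33.
K_p = (33.33 − 1)/0.2301 = 141.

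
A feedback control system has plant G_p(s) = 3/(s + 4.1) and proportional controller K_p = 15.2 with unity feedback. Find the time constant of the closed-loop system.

τ = 0.0201 s

Closed-loop transfer function: T(s) = K_p·G_p(s)/(1 + K_p·G_p(s)) = 45.6/(s + 4.1 + 45.6) = 45.6/(s + 49.7).
Time constant τ = 1/49.7 = 0.0201 s.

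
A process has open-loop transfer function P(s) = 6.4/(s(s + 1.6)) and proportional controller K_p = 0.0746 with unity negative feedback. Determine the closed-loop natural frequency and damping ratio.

1 + K_p·P(s) = 0 gives s² + 1.6s + 0.4774 = 0.
Matching s² + 2ζω_n s + ω_n²: ω_n = √0.4774 = 0.691 rad/s and 2ζω_n = 1.6, so ζ = 1.6/(2·0.691) = 1.16.

ω_n = 0.691 rad/s, ζ = 1.16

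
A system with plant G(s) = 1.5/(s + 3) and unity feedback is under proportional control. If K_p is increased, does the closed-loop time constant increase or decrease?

decrease

Closed-loop pole is at s = −(3+K_p·1.5); larger K_p moves it further left, so τ = 1/(3+K_p·1.5) decreases.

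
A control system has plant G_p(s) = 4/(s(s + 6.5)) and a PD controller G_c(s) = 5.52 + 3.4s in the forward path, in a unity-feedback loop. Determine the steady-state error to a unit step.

The open loop G_c(s)G_p(s) has a pole at the origin (type 1), so the static position error constant is infinite and e_ss = 1/(1+∞) = 0.

0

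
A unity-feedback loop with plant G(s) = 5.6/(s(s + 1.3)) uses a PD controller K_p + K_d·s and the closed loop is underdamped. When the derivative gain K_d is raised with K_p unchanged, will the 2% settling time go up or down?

decrease

Characteristic equation s² + (1.3 + 5.6K_d)s + 5.6K_p = 0: raising K_d increases ζω_n = (1.3+5.6K_d)/2 while the loop stays underdamped, so T_s ≈ 4/(ζω_n) decreases.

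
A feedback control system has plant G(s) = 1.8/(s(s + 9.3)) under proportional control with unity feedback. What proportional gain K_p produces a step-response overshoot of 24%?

From %OS = 100·exp(−πζ/√(1−ζ²)) = 24%, ζ = −ln(0.24)/√(π²+ln²(0.24)) = 0.4136.
Characteristic equation s² + 9.3s + 1.8K_p = 0 gives ζ = 9.3/(2√(1.8K_p)).
Setting ζ = 0.4136: √(1.8K_p) = 9.3/(2·0.4136) = 11.24, so K_p = 126.4/1.8 = 70.2.

K_p = 70.2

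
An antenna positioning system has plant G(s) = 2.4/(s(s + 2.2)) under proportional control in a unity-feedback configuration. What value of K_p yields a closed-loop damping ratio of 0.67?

K_p = 1.12

Closed-loop characteristic equation: s² + 2.2s + K_p·2.4 = 0.
So ω_n = √(2.4K_p) and 2ζω_n = 2.2, giving ζ = 2.2/(2√(2.4K_p)).
Setting ζ = 0.67: √(2.4K_p) = 2.2/(2·0.67) = 1.642, so K_p = 2.695/2.4 = 1.12.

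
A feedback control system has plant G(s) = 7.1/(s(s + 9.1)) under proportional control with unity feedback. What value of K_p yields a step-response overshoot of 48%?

K_p = 56.3

From %OS = 100·exp(−πζ/√(1−ζ²)) = 48%, ζ = −ln(0.48)/√(π²+ln²(0.48)) = 0.2275.
Characteristic equation s² + 9.1s + 7.1K_p = 0 gives ζ = 9.1/(2√(7.1K_p)).
Setting ζ = 0.2275: √(7.1K_p) = 9.1/(2·0.2275) = 20, so K_p = 400/7.1 = 56.3.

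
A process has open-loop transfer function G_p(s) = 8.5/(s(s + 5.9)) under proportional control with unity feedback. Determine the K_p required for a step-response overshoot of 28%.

From %OS = 100·exp(−πζ/√(1−ζ²)) = 28%, ζ = −ln(0.28)/√(π²+ln²(0.28)) = 0.3755.
Characteristic equation s² + 5.9s + 8.5K_p = 0 gives ζ = 5.9/(2√(8.5K_p)).
Setting ζ = 0.3755: √(8.5K_p) = 5.9/(2·0.3755) = 7.855, so K_p = 61.71/8.5 = 7.26.

K_p = 7.26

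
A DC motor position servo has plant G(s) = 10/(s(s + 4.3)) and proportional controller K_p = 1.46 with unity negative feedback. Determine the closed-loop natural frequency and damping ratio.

ω_n = 3.82 rad/s, ζ = 0.563

1 + K_p·G(s) = 0 gives s² + 4.3s + 14.6 = 0.
Matching s² + 2ζω_n s + ω_n²: ω_n = √14.6 = 3.821 rad/s and 2ζω_n = 4.3, so ζ = 4.3/(2·3.821) = 0.563.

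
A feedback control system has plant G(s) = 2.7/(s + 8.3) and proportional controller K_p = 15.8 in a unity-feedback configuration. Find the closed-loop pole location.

Closed-loop transfer function: T(s) = K_p·G(s)/(1 + K_p·G(s)) = 42.66/(s + 8.3 + 42.66) = 42.66/(s + 50.96).
The closed-loop pole is at s = −50.96.

s = -50.96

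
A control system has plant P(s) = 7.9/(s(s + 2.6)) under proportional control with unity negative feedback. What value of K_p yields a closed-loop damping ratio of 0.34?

Closed-loop characteristic equation: s² + 2.6s + K_p·7.9 = 0.
So ω_n = √(7.9K_p) and 2ζω_n = 2.6, giving ζ = 2.6/(2√(7.9K_p)).
Setting ζ = 0.34: √(7.9K_p) = 2.6/(2·0.34) = 3.824, so K_p = 14.62/7.9 = 1.85.

K_p = 1.85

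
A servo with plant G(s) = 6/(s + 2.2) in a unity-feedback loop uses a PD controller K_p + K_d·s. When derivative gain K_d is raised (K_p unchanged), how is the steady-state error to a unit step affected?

At s = 0 the derivative term contributes nothing: C(0) = K_p regardless of K_d, so K_pos = K_p·G(0) and e_ss are unchanged.

unchanged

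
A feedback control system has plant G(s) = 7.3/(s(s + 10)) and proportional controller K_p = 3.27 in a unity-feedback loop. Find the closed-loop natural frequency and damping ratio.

1 + K_p·G(s) = 0 gives s² + 10s + 23.87 = 0.
So ω_n² = 23.87 ⇒ ω_n = 4.886 rad/s, and ζ = 10/(2ω_n) = 1.02.

ω_n = 4.89 rad/s, ζ = 1.02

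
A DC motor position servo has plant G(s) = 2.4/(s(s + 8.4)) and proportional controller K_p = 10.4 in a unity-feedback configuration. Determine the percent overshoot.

0.762%

From 1 + K_pG(s) = 0: s² + 8.4s + 24.96 = 0 ⇒ ω_n = 4.996, ζ = 0.8407.
%OS = 100·exp(−πζ/√(1−ζ²)) = 100·exp(−π·0.8407/√0.2933) = 0.762%.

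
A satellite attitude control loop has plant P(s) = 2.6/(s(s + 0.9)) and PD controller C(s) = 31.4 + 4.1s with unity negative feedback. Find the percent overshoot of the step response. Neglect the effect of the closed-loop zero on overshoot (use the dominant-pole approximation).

7.32%

Forward path: (31.4 + 4.1s)·2.6/(s(s+0.9)). The closed-loop characteristic equation is s² + (0.9 + 2.6·4.1)s + 2.6·31.4 = 0.
That is s² + 11.56s + 81.64 = 0, so ω_n = 9.035 rad/s and ζ = 11.56/(2·9.035) = 0.6397.
%OS = 100·exp(−πζ/√(1−ζ²)) = 7.32%.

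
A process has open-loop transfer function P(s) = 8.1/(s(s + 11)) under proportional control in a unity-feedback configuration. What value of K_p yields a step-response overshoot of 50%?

From %OS = 100·exp(−πζ/√(1−ζ²)) = 50%, ζ = −ln(0.5)/√(π²+ln²(0.5)) = 0.2155.
Characteristic equation s² + 11s + 8.1K_p = 0 gives ζ = 11/(2√(8.1K_p)).
Setting ζ = 0.2155: √(8.1K_p) = 11/(2·0.2155) = 25.53, so K_p = 651.7/8.1 = 80.5.

K_p = 80.5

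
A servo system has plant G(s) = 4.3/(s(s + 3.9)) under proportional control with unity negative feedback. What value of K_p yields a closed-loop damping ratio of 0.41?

Closed-loop characteristic equation: s² + 3.9s + K_p·4.3 = 0.
So ω_n = √(4.3K_p) and 2ζω_n = 3.9, giving ζ = 3.9/(2√(4.3K_p)).
Setting ζ = 0.41: √(4.3K_p) = 3.9/(2·0.41) = 4.756, so K_p = 22.62/4.3 = 5.26.

K_p = 5.26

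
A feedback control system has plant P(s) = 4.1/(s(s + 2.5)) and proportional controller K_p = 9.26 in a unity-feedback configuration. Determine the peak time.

Closed-loop characteristic equation: s² + 2.5s + 37.97 = 0, so ω_n = 6.162 rad/s and ζ = 2.5/(2·6.162) = 0.2029.
Damped frequency ω_d = ω_n√(1−ζ²) = 6.034 rad/s, so peak time T_p = π/ω_d = 0.521 s.

T_p = 0.521 s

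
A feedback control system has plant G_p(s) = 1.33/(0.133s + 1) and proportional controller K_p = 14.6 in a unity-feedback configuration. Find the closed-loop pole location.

s = -153.5

Closed loop: T(s) = K_p·G_p/(1+K_p·G_p) = 19.42/(0.133s + 1 + 19.42), with pole at s = −(1 + 19.42)/0.133 = −153.5.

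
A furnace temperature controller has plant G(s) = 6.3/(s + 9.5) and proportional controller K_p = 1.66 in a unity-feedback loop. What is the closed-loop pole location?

s = -19.96

Closed-loop transfer function: T(s) = K_p·G(s)/(1 + K_p·G(s)) = 10.46/(s + 9.5 + 10.46) = 10.46/(s + 19.96).
The closed-loop pole is at s = −19.96.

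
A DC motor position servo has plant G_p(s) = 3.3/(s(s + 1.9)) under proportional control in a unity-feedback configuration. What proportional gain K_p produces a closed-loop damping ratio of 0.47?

K_p = 1.24

Closed-loop characteristic equation: s² + 1.9s + K_p·3.3 = 0.
So ω_n = √(3.3K_p) and 2ζω_n = 1.9, giving ζ = 1.9/(2√(3.3K_p)).
Setting ζ = 0.47: √(3.3K_p) = 1.9/(2·0.47) = 2.021, so K_p = 4.086/3.3 = 1.24.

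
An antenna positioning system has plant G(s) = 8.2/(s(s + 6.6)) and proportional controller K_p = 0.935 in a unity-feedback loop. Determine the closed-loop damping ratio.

The closed-loop denominator is s(s+6.6) + 0.935·8.2 = s² + 6.6s + 7.667.
So ω_n² = 7.667 ⇒ ω_n = 2.769 rad/s, and ζ = 6.6/(2ω_n) = 1.19.

ζ = 1.19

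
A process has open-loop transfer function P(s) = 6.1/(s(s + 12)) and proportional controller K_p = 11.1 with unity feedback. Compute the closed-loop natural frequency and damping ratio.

ω_n = 8.23 rad/s, ζ = 0.729

With unity feedback the closed-loop characteristic equation is s² + 12s + 11.1·6.1 = s² + 12s + 67.71 = 0.
So ω_n² = 67.71 ⇒ ω_n = 8.229 rad/s, and ζ = 12/(2ω_n) = 0.729.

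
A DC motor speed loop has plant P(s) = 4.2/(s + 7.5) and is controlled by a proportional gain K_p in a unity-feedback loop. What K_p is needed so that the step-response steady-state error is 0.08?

K_p = 20.5

The loop is type 0, so e_ss(step) = 1/(1 + K_pos) with K_pos = K_p·P(0).
P(0) = 0.56. Require 1/(1 + K_p·0.56) = 0.08, so 1 + 0.56·K_p = 12.5.
K_p = (12.5 − 1)/0.56 = 20.5.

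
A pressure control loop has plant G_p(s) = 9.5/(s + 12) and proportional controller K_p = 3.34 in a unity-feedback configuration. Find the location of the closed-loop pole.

Closed-loop transfer function: T(s) = K_p·G_p(s)/(1 + K_p·G_p(s)) = 31.73/(s + 12 + 31.73) = 31.73/(s + 43.73).
The closed-loop pole is at s = −43.73.

s = -43.73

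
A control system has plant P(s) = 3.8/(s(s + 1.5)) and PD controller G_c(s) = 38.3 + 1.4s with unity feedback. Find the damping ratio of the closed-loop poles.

Forward path: (38.3 + 1.4s)·3.8/(s(s+1.5)). The closed-loop characteristic equation is s² + (1.5 + 3.8·1.4)s + 3.8·38.3 = 0.
That is s² + 6.82s + 145.5 = 0, so ω_n = 12.06 rad/s and ζ = 6.82/(2·12.06) = 0.2827.

ζ = 0.283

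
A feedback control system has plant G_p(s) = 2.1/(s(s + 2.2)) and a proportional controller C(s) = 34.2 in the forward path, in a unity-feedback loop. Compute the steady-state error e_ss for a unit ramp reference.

The loop has one pole at the origin (type 1). Velocity error constant K_v = lim_{s→0} s·C(s)G_p(s) = 34.2·2.1/2.2 = 32.65.
Steady-state error to a unit ramp: e_ss = 1/K_v = 0.0306.

0.0306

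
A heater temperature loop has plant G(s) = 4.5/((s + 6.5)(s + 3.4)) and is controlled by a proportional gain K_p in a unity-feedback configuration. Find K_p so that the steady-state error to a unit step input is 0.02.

K_p = 241

The loop is type 0, so e_ss(step) = 1/(1 + K_pos) with K_pos = K_p·G(0).
G(0) = 0.2036. Require 1/(1 + K_p·0.2036) = 0.02, so 1 + 0.2036·K_p = 50.
K_p = (50 − 1)/0.2036 = 241.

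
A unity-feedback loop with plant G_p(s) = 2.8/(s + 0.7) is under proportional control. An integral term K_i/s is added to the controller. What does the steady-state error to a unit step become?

Adding integral action puts a pole at s = 0 in the forward path, raising the system type to 1; a type-1 loop has zero steady-state error to a step.

0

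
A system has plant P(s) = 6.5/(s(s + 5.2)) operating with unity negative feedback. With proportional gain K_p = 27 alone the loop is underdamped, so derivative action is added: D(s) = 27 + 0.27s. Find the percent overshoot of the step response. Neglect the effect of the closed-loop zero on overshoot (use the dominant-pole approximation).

Forward path: (27 + 0.27s)·6.5/(s(s+5.2)). The closed-loop characteristic equation is s² + (5.2 + 6.5·0.27)s + 6.5·27 = 0.
That is s² + 6.955s + 175.5 = 0, so ω_n = 13.25 rad/s and ζ = 6.955/(2·13.25) = 0.2625.
%OS = 100·exp(−πζ/√(1−ζ²)) = 42.5%.

42.5%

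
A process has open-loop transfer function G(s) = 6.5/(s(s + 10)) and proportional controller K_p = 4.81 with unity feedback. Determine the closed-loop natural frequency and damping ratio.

ω_n = 5.59 rad/s, ζ = 0.894

With unity feedback the closed-loop characteristic equation is s² + 10s + 4.81·6.5 = s² + 10s + 31.26 = 0.
So ω_n² = 31.26 ⇒ ω_n = 5.592 rad/s, and ζ = 10/(2ω_n) = 0.894.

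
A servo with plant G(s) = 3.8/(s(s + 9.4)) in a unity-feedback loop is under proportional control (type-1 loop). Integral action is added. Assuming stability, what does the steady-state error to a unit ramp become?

The integrator raises the loop to type 2, so K_v → ∞ and e_ss to a ramp is zero.

0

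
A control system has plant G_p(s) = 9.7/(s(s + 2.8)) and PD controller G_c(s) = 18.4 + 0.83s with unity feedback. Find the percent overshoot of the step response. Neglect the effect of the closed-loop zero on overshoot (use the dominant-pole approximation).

Forward path: (18.4 + 0.83s)·9.7/(s(s+2.8)). The closed-loop characteristic equation is s² + (2.8 + 9.7·0.83)s + 9.7·18.4 = 0.
That is s² + 10.85s + 178.5 = 0, so ω_n = 13.36 rad/s and ζ = 10.85/(2·13.36) = 0.4061.
%OS = 100·exp(−πζ/√(1−ζ²)) = 24.8%.

24.8%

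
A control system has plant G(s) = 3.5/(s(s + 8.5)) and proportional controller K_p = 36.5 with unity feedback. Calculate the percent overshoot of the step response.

The closed-loop denominator s² + 8.5s + 127.8 gives ω_n = √127.8 = 11.3 and ζ = 8.5/(2ω_n) = 0.376.
%OS = 100·exp(−πζ/√(1−ζ²)) = 100·exp(−π·0.376/√0.8586) = 27.9%.

27.9%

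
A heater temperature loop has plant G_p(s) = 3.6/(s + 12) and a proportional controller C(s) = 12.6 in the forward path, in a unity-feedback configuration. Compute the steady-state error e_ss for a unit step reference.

The loop is type 0. Static position error constant K_pos = C(0)·G_p(0) = 12.6·0.3 = 3.78.
Steady-state error to a unit step: e_ss = 1/(1+K_pos) = 1/4.78 = 0.209.

0.209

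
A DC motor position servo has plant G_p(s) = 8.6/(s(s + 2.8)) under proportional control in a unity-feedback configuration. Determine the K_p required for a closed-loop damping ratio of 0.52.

Closed-loop characteristic equation: s² + 2.8s + K_p·8.6 = 0.
So ω_n = √(8.6K_p) and 2ζω_n = 2.8, giving ζ = 2.8/(2√(8.6K_p)).
Setting ζ = 0.52: √(8.6K_p) = 2.8/(2·0.52) = 2.692, so K_p = 7.249/8.6 = 0.843.

K_p = 0.843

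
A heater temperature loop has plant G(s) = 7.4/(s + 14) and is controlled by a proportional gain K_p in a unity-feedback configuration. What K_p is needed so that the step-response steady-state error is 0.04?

K_p = 45.4

Steady-state error for a unit step on this type-0 loop is 1/(1 + K_p·G(0)).
G(0) = 0.5286. Require 1/(1 + K_p·0.5286) = 0.04, so 1 + 0.5286·K_p = 25.
K_p = (25 − 1)/0.5286 = 45.4.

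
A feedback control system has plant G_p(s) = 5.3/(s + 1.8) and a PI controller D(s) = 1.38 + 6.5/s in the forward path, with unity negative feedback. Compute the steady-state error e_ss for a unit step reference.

The open loop D(s)G_p(s) has a pole at the origin (type 1), so the static position error constant is infinite and e_ss = 1/(1+∞) = 0.

0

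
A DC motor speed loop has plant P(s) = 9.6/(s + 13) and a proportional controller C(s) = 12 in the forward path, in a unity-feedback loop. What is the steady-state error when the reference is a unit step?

The loop is type 0. Static position error constant K_pos = C(0)·P(0) = 12·0.7385 = 8.862.
Steady-state error to a unit step: e_ss = 1/(1+K_pos) = 1/9.862 = 0.101.

0.101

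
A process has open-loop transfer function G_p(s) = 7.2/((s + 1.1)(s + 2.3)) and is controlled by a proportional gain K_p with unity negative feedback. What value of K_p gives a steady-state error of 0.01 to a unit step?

K_p = 34.8

For a type-0 loop with proportional control, e_ss = 1/(1 + K_p·G_p(0)).
G_p(0) = 2.846. Require 1/(1 + K_p·2.846) = 0.01, so 1 + 2.846·K_p = 100.
K_p = (100 − 1)/2.846 = 34.8.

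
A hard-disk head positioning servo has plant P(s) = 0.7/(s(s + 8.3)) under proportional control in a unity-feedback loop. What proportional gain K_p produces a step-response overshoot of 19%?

K_p = 113

From %OS = 100·exp(−πζ/√(1−ζ²)) = 19%, ζ = −ln(0.19)/√(π²+ln²(0.19)) = 0.4673.
Characteristic equation s² + 8.3s + 0.7K_p = 0 gives ζ = 8.3/(2√(0.7K_p)).
Setting ζ = 0.4673: √(0.7K_p) = 8.3/(2·0.4673) = 8.88, so K_p = 78.85/0.7 = 113.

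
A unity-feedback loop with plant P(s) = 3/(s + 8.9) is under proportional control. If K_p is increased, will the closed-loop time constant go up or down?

The closed-loop bandwidth 8.9+K_p·3 grows with K_p, so τ shrinks.

decrease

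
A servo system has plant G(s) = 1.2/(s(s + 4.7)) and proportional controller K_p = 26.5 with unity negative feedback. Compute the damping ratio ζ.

1 + K_p·G(s) = 0 gives s² + 4.7s + 31.8 = 0.
So ω_n² = 31.8 ⇒ ω_n = 5.639 rad/s, and ζ = 4.7/(2ω_n) = 0.417.

ζ = 0.417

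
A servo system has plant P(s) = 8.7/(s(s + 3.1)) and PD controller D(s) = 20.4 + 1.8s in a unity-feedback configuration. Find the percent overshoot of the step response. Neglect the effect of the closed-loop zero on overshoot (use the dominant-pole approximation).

4.44%

Forward path: (20.4 + 1.8s)·8.7/(s(s+3.1)). The closed-loop characteristic equation is s² + (3.1 + 8.7·1.8)s + 8.7·20.4 = 0.
That is s² + 18.76s + 177.5 = 0, so ω_n = 13.32 rad/s and ζ = 18.76/(2·13.32) = 0.7041.
%OS = 100·exp(−πζ/√(1−ζ²)) = 4.44%.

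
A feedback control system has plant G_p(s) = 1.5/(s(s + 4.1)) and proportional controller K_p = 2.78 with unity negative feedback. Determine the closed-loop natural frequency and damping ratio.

1 + K_p·G_p(s) = 0 gives s² + 4.1s + 4.17 = 0.
Matching s² + 2ζω_n s + ω_n²: ω_n = √4.17 = 2.042 rad/s and 2ζω_n = 4.1, so ζ = 4.1/(2·2.042) = 1.

ω_n = 2.04 rad/s, ζ = 1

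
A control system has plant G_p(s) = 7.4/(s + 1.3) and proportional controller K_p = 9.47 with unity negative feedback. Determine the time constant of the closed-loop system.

τ = 0.014 s

Closed-loop transfer function: T(s) = K_p·G_p(s)/(1 + K_p·G_p(s)) = 70.08/(s + 1.3 + 70.08) = 70.08/(s + 71.38).
Time constant τ = 1/71.38 = 0.014 s.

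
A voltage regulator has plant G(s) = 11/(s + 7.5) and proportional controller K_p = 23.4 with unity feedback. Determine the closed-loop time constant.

Closed-loop transfer function: T(s) = K_p·G(s)/(1 + K_p·G(s)) = 257.4/(s + 7.5 + 257.4) = 257.4/(s + 264.9).
Time constant τ = 1/264.9 = 0.00378 s.

τ = 0.00378 s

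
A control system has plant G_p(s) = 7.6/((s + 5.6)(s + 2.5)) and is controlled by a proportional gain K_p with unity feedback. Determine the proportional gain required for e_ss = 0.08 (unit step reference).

Steady-state error for a unit step on this type-0 loop is 1/(1 + K_p·G_p(0)).
G_p(0) = 0.5429. Require 1/(1 + K_p·0.5429) = 0.08, so 1 + 0.5429·K_p = 12.5.
K_p = (12.5 − 1)/0.5429 = 21.2.

K_p = 21.2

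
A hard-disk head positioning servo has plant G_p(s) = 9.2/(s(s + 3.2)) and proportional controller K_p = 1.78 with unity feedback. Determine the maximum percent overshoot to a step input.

25.9%

From 1 + K_pG_p(s) = 0: s² + 3.2s + 16.38 = 0 ⇒ ω_n = 4.047, ζ = 0.3954.
%OS = 100·exp(−πζ/√(1−ζ²)) = 100·exp(−π·0.3954/√0.8437) = 25.9%.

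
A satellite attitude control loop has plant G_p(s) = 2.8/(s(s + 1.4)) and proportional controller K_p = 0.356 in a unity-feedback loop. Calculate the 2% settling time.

From 1 + K_pG_p(s) = 0: s² + 1.4s + 0.9968 = 0 ⇒ ω_n = 0.9984, ζ = 0.7011.
2% settling time T_s ≈ 4/(ζω_n) = 4/0.7 = 5.71 s.

T_s ≈ 5.71 s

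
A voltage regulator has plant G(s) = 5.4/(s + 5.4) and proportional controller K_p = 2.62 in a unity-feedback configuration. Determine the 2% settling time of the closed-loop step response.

T_s ≈ 0.205 s

Closed-loop transfer function: T(s) = K_p·G(s)/(1 + K_p·G(s)) = 14.15/(s + 5.4 + 14.15) = 14.15/(s + 19.55).
Time constant τ = 1/19.55 = 0.05116 s, so the 2% settling time is about 4τ = 0.205 s.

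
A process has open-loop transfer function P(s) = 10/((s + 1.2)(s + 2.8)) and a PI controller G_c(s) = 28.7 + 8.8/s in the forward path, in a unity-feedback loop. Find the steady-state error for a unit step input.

0

The open loop G_c(s)P(s) has a pole at the origin (type 1), so the static position error constant is infinite and e_ss = 1/(1+∞) = 0.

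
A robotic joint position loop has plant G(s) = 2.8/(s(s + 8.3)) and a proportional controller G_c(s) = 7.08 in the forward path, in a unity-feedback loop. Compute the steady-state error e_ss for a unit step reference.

The open loop G_c(s)G(s) has a pole at the origin (type 1), so the static position error constant is infinite and e_ss = 1/(1+∞) = 0.

0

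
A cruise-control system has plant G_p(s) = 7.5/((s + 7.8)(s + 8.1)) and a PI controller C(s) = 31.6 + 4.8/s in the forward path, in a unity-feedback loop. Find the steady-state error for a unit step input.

0

The open loop C(s)G_p(s) has a pole at the origin (type 1), so the static position error constant is infinite and e_ss = 1/(1+∞) = 0.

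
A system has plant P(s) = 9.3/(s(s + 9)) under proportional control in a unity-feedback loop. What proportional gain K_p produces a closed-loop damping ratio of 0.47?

K_p = 9.86

Closed-loop characteristic equation: s² + 9s + K_p·9.3 = 0.
So ω_n = √(9.3K_p) and 2ζω_n = 9, giving ζ = 9/(2√(9.3K_p)).
Setting ζ = 0.47: √(9.3K_p) = 9/(2·0.47) = 9.574, so K_p = 91.67/9.3 = 9.86.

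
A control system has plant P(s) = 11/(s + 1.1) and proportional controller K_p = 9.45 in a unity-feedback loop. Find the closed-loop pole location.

Closed-loop transfer function: T(s) = K_p·P(s)/(1 + K_p·P(s)) = 103.9/(s + 1.1 + 103.9) = 103.9/(s + 105).
The closed-loop pole is at s = −105.

s = -105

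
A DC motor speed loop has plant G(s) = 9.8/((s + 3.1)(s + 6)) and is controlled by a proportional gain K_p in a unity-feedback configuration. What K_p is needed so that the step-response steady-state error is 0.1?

For a type-0 loop with proportional control, e_ss = 1/(1 + K_p·G(0)).
G(0) = 0.5269. Require 1/(1 + K_p·0.5269) = 0.1, so 1 + 0.5269·K_p = 10.
K_p = (10 − 1)/0.5269 = 17.1.

K_p = 17.1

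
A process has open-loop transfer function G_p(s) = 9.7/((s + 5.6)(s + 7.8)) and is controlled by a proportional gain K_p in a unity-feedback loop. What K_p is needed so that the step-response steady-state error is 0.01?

K_p = 446

For a type-0 loop with proportional control, e_ss = 1/(1 + K_p·G_p(0)).
G_p(0) = 0.2221. Require 1/(1 + K_p·0.2221) = 0.01, so 1 + 0.2221·K_p = 100.
K_p = (100 − 1)/0.2221 = 446.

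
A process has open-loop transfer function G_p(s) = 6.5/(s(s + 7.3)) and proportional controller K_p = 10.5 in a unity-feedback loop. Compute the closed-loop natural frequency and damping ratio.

1 + K_p·G_p(s) = 0 gives s² + 7.3s + 68.25 = 0.
So ω_n² = 68.25 ⇒ ω_n = 8.261 rad/s, and ζ = 7.3/(2ω_n) = 0.442.

ω_n = 8.26 rad/s, ζ = 0.442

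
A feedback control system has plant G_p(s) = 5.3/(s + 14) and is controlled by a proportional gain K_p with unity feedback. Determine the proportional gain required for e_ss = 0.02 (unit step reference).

K_p = 129

For a type-0 loop with proportional control, e_ss = 1/(1 + K_p·G_p(0)).
G_p(0) = 0.3786. Require 1/(1 + K_p·0.3786) = 0.02, so 1 + 0.3786·K_p = 50.
K_p = (50 − 1)/0.3786 = 129.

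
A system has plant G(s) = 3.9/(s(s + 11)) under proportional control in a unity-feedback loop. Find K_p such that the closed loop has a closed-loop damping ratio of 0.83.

K_p = 11.3

Closed-loop characteristic equation: s² + 11s + K_p·3.9 = 0.
So ω_n = √(3.9K_p) and 2ζω_n = 11, giving ζ = 11/(2√(3.9K_p)).
Setting ζ = 0.83: √(3.9K_p) = 11/(2·0.83) = 6.627, so K_p = 43.91/3.9 = 11.3.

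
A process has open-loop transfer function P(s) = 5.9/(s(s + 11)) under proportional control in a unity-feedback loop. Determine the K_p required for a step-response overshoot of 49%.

From %OS = 100·exp(−πζ/√(1−ζ²)) = 49%, ζ = −ln(0.49)/√(π²+ln²(0.49)) = 0.2214.
Characteristic equation s² + 11s + 5.9K_p = 0 gives ζ = 11/(2√(5.9K_p)).
Setting ζ = 0.2214: √(5.9K_p) = 11/(2·0.2214) = 24.84, so K_p = 617/5.9 = 105.

K_p = 105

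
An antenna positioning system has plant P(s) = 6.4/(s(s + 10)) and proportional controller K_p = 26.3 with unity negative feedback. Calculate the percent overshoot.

26.9%

From 1 + K_pP(s) = 0: s² + 10s + 168.3 = 0 ⇒ ω_n = 12.97, ζ = 0.3854.
%OS = 100·exp(−πζ/√(1−ζ²)) = 100·exp(−π·0.3854/√0.8515) = 26.9%.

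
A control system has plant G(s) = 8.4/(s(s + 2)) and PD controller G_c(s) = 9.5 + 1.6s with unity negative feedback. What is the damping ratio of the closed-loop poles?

ζ = 0.864

Forward path: (9.5 + 1.6s)·8.4/(s(s+2)). The closed-loop characteristic equation is s² + (2 + 8.4·1.6)s + 8.4·9.5 = 0.
That is s² + 15.44s + 79.8 = 0, so ω_n = 8.933 rad/s and ζ = 15.44/(2·8.933) = 0.8642.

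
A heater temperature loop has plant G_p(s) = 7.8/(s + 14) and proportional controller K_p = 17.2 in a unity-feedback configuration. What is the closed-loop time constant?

Closed-loop transfer function: T(s) = K_p·G_p(s)/(1 + K_p·G_p(s)) = 134.2/(s + 14 + 134.2) = 134.2/(s + 148.2).
Time constant τ = 1/148.2 = 0.00675 s.

τ = 0.00675 s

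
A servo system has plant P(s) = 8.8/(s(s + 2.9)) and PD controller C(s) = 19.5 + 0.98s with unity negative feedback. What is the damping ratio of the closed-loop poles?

ζ = 0.44

Forward path: (19.5 + 0.98s)·8.8/(s(s+2.9)). The closed-loop characteristic equation is s² + (2.9 + 8.8·0.98)s + 8.8·19.5 = 0.
That is s² + 11.52s + 171.6 = 0, so ω_n = 13.1 rad/s and ζ = 11.52/(2·13.1) = 0.4399.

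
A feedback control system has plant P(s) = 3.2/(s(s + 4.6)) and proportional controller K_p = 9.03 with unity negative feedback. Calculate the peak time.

The closed-loop denominator s² + 4.6s + 28.9 gives ω_n = √28.9 = 5.375 and ζ = 4.6/(2ω_n) = 0.4279.
Damped frequency ω_d = ω_n√(1−ζ²) = 4.859 rad/s, so peak time T_p = π/ω_d = 0.647 s.

T_p = 0.647 s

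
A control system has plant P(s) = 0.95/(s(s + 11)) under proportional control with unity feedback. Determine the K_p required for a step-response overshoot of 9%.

K_p = 86

From %OS = 100·exp(−πζ/√(1−ζ²)) = 9%, ζ = −ln(0.09)/√(π²+ln²(0.09)) = 0.6083.
Characteristic equation s² + 11s + 0.95K_p = 0 gives ζ = 11/(2√(0.95K_p)).
Setting ζ = 0.6083: √(0.95K_p) = 11/(2·0.6083) = 9.041, so K_p = 81.74/0.95 = 86.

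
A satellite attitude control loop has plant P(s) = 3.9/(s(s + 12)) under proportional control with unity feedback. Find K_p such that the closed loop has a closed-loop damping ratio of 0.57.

K_p = 28.4

Closed-loop characteristic equation: s² + 12s + K_p·3.9 = 0.
So ω_n = √(3.9K_p) and 2ζω_n = 12, giving ζ = 12/(2√(3.9K_p)).
Setting ζ = 0.57: √(3.9K_p) = 12/(2·0.57) = 10.53, so K_p = 110.8/3.9 = 28.4.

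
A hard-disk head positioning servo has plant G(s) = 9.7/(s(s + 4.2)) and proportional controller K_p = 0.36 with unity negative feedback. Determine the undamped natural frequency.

1 + K_p·G(s) = 0 gives s² + 4.2s + 3.492 = 0.
So ω_n² = 3.492 ⇒ ω_n = 1.869 rad/s, and ζ = 4.2/(2ω_n) = 1.12.

ω_n = 1.87 rad/s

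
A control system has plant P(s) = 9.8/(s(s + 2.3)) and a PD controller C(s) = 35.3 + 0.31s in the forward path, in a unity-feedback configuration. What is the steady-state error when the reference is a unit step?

The open loop C(s)P(s) has a pole at the origin (type 1), so the static position error constant is infinite and e_ss = 1/(1+∞) = 0.

0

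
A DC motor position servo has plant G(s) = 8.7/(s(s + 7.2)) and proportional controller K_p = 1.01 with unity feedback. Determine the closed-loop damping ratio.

ζ = 1.21

1 + K_p·G(s) = 0 gives s² + 7.2s + 8.787 = 0.
So ω_n² = 8.787 ⇒ ω_n = 2.964 rad/s, and ζ = 7.2/(2ω_n) = 1.21.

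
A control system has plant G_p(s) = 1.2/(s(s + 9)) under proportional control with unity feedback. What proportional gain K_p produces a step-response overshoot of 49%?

From %OS = 100·exp(−πζ/√(1−ζ²)) = 49%, ζ = −ln(0.49)/√(π²+ln²(0.49)) = 0.2214.
Characteristic equation s² + 9s + 1.2K_p = 0 gives ζ = 9/(2√(1.2K_p)).
Setting ζ = 0.2214: √(1.2K_p) = 9/(2·0.2214) = 20.32, so K_p = 413/1.2 = 344.

K_p = 344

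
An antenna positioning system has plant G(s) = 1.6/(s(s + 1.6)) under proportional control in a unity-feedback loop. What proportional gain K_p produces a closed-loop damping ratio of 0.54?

K_p = 1.37

Closed-loop characteristic equation: s² + 1.6s + K_p·1.6 = 0.
So ω_n = √(1.6K_p) and 2ζω_n = 1.6, giving ζ = 1.6/(2√(1.6K_p)).
Setting ζ = 0.54: √(1.6K_p) = 1.6/(2·0.54) = 1.481, so K_p = 2.195/1.6 = 1.37.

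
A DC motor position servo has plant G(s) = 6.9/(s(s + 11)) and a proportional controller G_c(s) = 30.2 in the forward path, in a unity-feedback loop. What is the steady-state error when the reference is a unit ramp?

The loop has one pole at the origin (type 1). Velocity error constant K_v = lim_{s→0} s·G_c(s)G(s) = 30.2·6.9/11 = 18.94.
Steady-state error to a unit ramp: e_ss = 1/K_v = 0.0528.

0.0528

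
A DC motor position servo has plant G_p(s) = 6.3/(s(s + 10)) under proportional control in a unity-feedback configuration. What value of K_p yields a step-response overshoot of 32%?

K_p = 34.1

From %OS = 100·exp(−πζ/√(1−ζ²)) = 32%, ζ = −ln(0.32)/√(π²+ln²(0.32)) = 0.341.
Characteristic equation s² + 10s + 6.3K_p = 0 gives ζ = 10/(2√(6.3K_p)).
Setting ζ = 0.341: √(6.3K_p) = 10/(2·0.341) = 14.66, so K_p = 215/6.3 = 34.1.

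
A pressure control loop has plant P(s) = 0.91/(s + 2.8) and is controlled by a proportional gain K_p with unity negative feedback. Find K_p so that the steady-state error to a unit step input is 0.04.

K_p = 73.8

Steady-state error for a unit step on this type-0 loop is 1/(1 + K_p·P(0)).
P(0) = 0.325. Require 1/(1 + K_p·0.325) = 0.04, so 1 + 0.325·K_p = 25.
K_p = (25 − 1)/0.325 = 73.8.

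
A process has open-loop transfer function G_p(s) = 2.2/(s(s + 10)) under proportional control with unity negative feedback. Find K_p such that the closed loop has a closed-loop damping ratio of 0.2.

K_p = 284

Closed-loop characteristic equation: s² + 10s + K_p·2.2 = 0.
So ω_n = √(2.2K_p) and 2ζω_n = 10, giving ζ = 10/(2√(2.2K_p)).
Setting ζ = 0.2: √(2.2K_p) = 10/(2·0.2) = 25, so K_p = 625/2.2 = 284.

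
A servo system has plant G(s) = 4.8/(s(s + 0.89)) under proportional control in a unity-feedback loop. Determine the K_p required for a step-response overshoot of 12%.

From %OS = 100·exp(−πζ/√(1−ζ²)) = 12%, ζ = −ln(0.12)/√(π²+ln²(0.12)) = 0.5594.
Characteristic equation s² + 0.89s + 4.8K_p = 0 gives ζ = 0.89/(2√(4.8K_p)).
Setting ζ = 0.5594: √(4.8K_p) = 0.89/(2·0.5594) = 0.7955, so K_p = 0.6328/4.8 = 0.132.

K_p = 0.132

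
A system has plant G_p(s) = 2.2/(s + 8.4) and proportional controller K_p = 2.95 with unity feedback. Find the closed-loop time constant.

Closed-loop transfer function: T(s) = K_p·G_p(s)/(1 + K_p·G_p(s)) = 6.49/(s + 8.4 + 6.49) = 6.49/(s + 14.89).
Time constant τ = 1/14.89 = 0.0672 s.

τ = 0.0672 s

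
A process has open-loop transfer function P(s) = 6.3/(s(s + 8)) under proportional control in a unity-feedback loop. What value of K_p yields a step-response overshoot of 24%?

K_p = 14.8

From %OS = 100·exp(−πζ/√(1−ζ²)) = 24%, ζ = −ln(0.24)/√(π²+ln²(0.24)) = 0.4136.
Characteristic equation s² + 8s + 6.3K_p = 0 gives ζ = 8/(2√(6.3K_p)).
Setting ζ = 0.4136: √(6.3K_p) = 8/(2·0.4136) = 9.671, so K_p = 93.54/6.3 = 14.8.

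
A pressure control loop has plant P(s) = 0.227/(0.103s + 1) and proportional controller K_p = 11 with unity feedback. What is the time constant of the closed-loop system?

τ = 0.0295 s

Closed loop: T(s) = K_p·P/(1+K_p·P) = 2.497/(0.103s + 1 + 2.497), with pole at s = −(1 + 2.497)/0.103 = −33.95.
Closed-loop time constant τ = 1/33.95 = 0.0295 s.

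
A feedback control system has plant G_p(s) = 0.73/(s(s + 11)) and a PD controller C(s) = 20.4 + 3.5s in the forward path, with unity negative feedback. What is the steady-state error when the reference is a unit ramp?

The loop has one pole at the origin (type 1). Velocity error constant K_v = lim_{s→0} s·C(s)G_p(s) = 20.4·0.73/11 = 1.354.
Steady-state error to a unit ramp: e_ss = 1/K_v = 0.739.

0.739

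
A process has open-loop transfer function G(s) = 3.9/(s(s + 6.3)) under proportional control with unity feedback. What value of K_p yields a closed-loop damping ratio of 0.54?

Closed-loop characteristic equation: s² + 6.3s + K_p·3.9 = 0.
So ω_n = √(3.9K_p) and 2ζω_n = 6.3, giving ζ = 6.3/(2√(3.9K_p)).
Setting ζ = 0.54: √(3.9K_p) = 6.3/(2·0.54) = 5.833, so K_p = 34.03/3.9 = 8.73.

K_p = 8.73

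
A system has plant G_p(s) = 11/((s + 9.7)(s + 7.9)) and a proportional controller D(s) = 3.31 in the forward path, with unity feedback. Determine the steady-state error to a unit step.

The loop is type 0. Static position error constant K_pos = D(0)·G_p(0) = 3.31·0.1435 = 0.4751.
Steady-state error to a unit step: e_ss = 1/(1+K_pos) = 1/1.475 = 0.678.

0.678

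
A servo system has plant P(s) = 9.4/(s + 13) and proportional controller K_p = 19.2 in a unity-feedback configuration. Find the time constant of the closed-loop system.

Closed-loop transfer function: T(s) = K_p·P(s)/(1 + K_p·P(s)) = 180.5/(s + 13 + 180.5) = 180.5/(s + 193.5).
Time constant τ = 1/193.5 = 0.00517 s.

τ = 0.00517 s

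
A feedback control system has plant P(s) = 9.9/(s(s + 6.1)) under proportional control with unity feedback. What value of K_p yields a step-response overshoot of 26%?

From %OS = 100·exp(−πζ/√(1−ζ²)) = 26%, ζ = −ln(0.26)/√(π²+ln²(0.26)) = 0.3941.
Characteristic equation s² + 6.1s + 9.9K_p = 0 gives ζ = 6.1/(2√(9.9K_p)).
Setting ζ = 0.3941: √(9.9K_p) = 6.1/(2·0.3941) = 7.739, so K_p = 59.9/9.9 = 6.05.

K_p = 6.05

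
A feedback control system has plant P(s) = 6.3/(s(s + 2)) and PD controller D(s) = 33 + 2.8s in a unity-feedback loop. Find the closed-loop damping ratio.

ζ = 0.681

Forward path: (33 + 2.8s)·6.3/(s(s+2)). The closed-loop characteristic equation is s² + (2 + 6.3·2.8)s + 6.3·33 = 0.
That is s² + 19.64s + 207.9 = 0, so ω_n = 14.42 rad/s and ζ = 19.64/(2·14.42) = 0.6811.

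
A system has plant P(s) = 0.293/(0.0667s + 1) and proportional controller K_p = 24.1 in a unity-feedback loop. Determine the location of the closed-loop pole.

Closed loop: T(s) = K_p·P/(1+K_p·P) = 7.061/(0.0667s + 1 + 7.061), with pole at s = −(1 + 7.061)/0.0667 = −120.9.

s = -120.9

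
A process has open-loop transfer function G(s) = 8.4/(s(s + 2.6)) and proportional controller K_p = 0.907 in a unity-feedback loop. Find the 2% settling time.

The closed-loop denominator s² + 2.6s + 7.619 gives ω_n = √7.619 = 2.76 and ζ = 2.6/(2ω_n) = 0.471.
2% settling time T_s ≈ 4/(ζω_n) = 4/1.3 = 3.08 s.

T_s ≈ 3.08 s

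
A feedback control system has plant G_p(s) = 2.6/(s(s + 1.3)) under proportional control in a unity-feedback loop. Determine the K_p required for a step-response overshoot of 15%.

K_p = 0.608

From %OS = 100·exp(−πζ/√(1−ζ²)) = 15%, ζ = −ln(0.15)/√(π²+ln²(0.15)) = 0.5169.
Characteristic equation s² + 1.3s + 2.6K_p = 0 gives ζ = 1.3/(2√(2.6K_p)).
Setting ζ = 0.5169: √(2.6K_p) = 1.3/(2·0.5169) = 1.257, so K_p = 1.581/2.6 = 0.608.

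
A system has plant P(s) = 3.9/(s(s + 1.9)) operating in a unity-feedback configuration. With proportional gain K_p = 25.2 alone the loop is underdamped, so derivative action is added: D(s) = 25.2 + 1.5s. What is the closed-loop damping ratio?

Forward path: (25.2 + 1.5s)·3.9/(s(s+1.9)). The closed-loop characteristic equation is s² + (1.9 + 3.9·1.5)s + 3.9·25.2 = 0.
That is s² + 7.75s + 98.28 = 0, so ω_n = 9.914 rad/s and ζ = 7.75/(2·9.914) = 0.3909.

ζ = 0.391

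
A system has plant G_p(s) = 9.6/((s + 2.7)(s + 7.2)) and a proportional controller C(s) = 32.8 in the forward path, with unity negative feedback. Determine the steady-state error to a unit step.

0.0581

The loop is type 0. Static position error constant K_pos = C(0)·G_p(0) = 32.8·0.4938 = 16.2.
Steady-state error to a unit step: e_ss = 1/(1+K_pos) = 1/17.2 = 0.0581.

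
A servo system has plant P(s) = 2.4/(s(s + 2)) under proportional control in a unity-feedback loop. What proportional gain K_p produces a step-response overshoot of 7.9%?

From %OS = 100·exp(−πζ/√(1−ζ²)) = 7.9%, ζ = −ln(0.079)/√(π²+ln²(0.079)) = 0.6285.
Characteristic equation s² + 2s + 2.4K_p = 0 gives ζ = 2/(2√(2.4K_p)).
Setting ζ = 0.6285: √(2.4K_p) = 2/(2·0.6285) = 1.591, so K_p = 2.532/2.4 = 1.05.

K_p = 1.05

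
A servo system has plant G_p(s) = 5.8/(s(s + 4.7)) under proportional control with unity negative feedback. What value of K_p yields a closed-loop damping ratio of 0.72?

K_p = 1.84

Closed-loop characteristic equation: s² + 4.7s + K_p·5.8 = 0.
So ω_n = √(5.8K_p) and 2ζω_n = 4.7, giving ζ = 4.7/(2√(5.8K_p)).
Setting ζ = 0.72: √(5.8K_p) = 4.7/(2·0.72) = 3.264, so K_p = 10.65/5.8 = 1.84.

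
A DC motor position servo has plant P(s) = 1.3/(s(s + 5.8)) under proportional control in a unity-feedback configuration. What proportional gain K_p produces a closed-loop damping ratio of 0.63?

Closed-loop characteristic equation: s² + 5.8s + K_p·1.3 = 0.
So ω_n = √(1.3K_p) and 2ζω_n = 5.8, giving ζ = 5.8/(2√(1.3K_p)).
Setting ζ = 0.63: √(1.3K_p) = 5.8/(2·0.63) = 4.603, so K_p = 21.19/1.3 = 16.3.

K_p = 16.3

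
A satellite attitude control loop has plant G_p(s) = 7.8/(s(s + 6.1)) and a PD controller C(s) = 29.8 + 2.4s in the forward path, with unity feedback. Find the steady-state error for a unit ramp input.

0.0262

The loop has one pole at the origin (type 1). Velocity error constant K_v = lim_{s→0} s·C(s)G_p(s) = 29.8·7.8/6.1 = 38.1.
Steady-state error to a unit ramp: e_ss = 1/K_v = 0.0262.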